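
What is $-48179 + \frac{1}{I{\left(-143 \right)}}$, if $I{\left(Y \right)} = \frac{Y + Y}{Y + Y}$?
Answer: $-48178$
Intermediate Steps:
$I{\left(Y \right)} = 1$ ($I{\left(Y \right)} = \frac{2 Y}{2 Y} = 2 Y \frac{1}{2 Y} = 1$)
$-48179 + \frac{1}{I{\left(-143 \right)}} = -48179 + 1^{-1} = -48179 + 1 = -48178$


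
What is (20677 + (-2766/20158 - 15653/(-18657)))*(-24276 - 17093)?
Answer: -160855734108146903/188043903 ≈ -8.5542e+8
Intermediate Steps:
(20677 + (-2766/20158 - 15653/(-18657)))*(-24276 - 17093) = (20677 + (-2766*1/20158 - 15653*(-1/18657)))*(-41369) = (20677 + (-1383/10079 + 15653/18657))*(-41369) = (20677 + 131963956/188043903)*(-41369) = (3888315746287/188043903)*(-41369) = -160855734108146903/188043903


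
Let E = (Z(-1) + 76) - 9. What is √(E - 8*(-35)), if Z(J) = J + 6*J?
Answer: 2*√85 ≈ 18.439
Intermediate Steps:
Z(J) = 7*J
E = 60 (E = (7*(-1) + 76) - 9 = (-7 + 76) - 9 = 69 - 9 = 60)
√(E - 8*(-35)) = √(60 - 8*(-35)) = √(60 + 280) = √340 = 2*√85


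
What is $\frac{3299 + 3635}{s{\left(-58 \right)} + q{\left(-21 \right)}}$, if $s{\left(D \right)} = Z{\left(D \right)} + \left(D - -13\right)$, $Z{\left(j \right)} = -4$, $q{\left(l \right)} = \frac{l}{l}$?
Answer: $- \frac{3467}{24} \approx -144.46$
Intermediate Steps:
$q{\left(l \right)} = 1$
$s{\left(D \right)} = 9 + D$ ($s{\left(D \right)} = -4 + \left(D - -13\right) = -4 + \left(D + 13\right) = -4 + \left(13 + D\right) = 9 + D$)
$\frac{3299 + 3635}{s{\left(-58 \right)} + q{\left(-21 \right)}} = \frac{3299 + 3635}{\left(9 - 58\right) + 1} = \frac{6934}{-49 + 1} = \frac{6934}{-48} = 6934 \left(- \frac{1}{48}\right) = - \frac{3467}{24}$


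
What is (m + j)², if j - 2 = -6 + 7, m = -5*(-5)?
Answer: 784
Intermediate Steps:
m = 25
j = 3 (j = 2 + (-6 + 7) = 2 + 1 = 3)
(m + j)² = (25 + 3)² = 28² = 784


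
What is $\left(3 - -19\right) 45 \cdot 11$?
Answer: $10890$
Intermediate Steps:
$\left(3 - -19\right) 45 \cdot 11 = \left(3 + 19\right) 45 \cdot 11 = 22 \cdot 45 \cdot 11 = 990 \cdot 11 = 10890$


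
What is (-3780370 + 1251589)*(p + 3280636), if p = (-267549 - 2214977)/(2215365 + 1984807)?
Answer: -17422331285879995173/2100086 ≈ -8.2960e+12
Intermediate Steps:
p = -1241263/2100086 (p = -2482526/4200172 = -2482526*1/4200172 = -1241263/2100086 ≈ -0.59105)
(-3780370 + 1251589)*(p + 3280636) = (-3780370 + 1251589)*(-1241263/2100086 + 3280636) = -2528781*6889616493433/2100086 = -17422331285879995173/2100086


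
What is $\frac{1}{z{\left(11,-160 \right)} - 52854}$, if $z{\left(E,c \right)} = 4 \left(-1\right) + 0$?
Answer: $- \frac{1}{52858} \approx -1.8919 \cdot 10^{-5}$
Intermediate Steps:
$z{\left(E,c \right)} = -4$ ($z{\left(E,c \right)} = -4 + 0 = -4$)
$\frac{1}{z{\left(11,-160 \right)} - 52854} = \frac{1}{-4 - 52854} = \frac{1}{-52858} = - \frac{1}{52858}$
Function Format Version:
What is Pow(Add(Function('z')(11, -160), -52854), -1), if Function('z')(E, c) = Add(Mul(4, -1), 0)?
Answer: Rational(-1, 52858) ≈ -1.8919e-5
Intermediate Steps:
Function('z')(E, c) = -4 (Function('z')(E, c) = Add(-4, 0) = -4)
Pow(Add(Function('z')(11, -160), -52854), -1) = Pow(Add(-4, -52854), -1) = Pow(-52858, -1) = Rational(-1, 52858)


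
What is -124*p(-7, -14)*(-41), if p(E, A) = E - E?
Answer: 0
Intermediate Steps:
p(E, A) = 0
-124*p(-7, -14)*(-41) = -124*0*(-41) = 0*(-41) = 0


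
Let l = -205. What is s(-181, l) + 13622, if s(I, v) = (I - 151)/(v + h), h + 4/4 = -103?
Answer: 4209530/309 ≈ 13623.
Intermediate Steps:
h = -104 (h = -1 - 103 = -104)
s(I, v) = (-151 + I)/(-104 + v) (s(I, v) = (I - 151)/(v - 104) = (-151 + I)/(-104 + v))
s(-181, l) + 13622 = (-151 - 181)/(-104 - 205) + 13622 = -332/(-309) + 13622 = -1/309*(-332) + 13622 = 332/309 + 13622 = 4209530/309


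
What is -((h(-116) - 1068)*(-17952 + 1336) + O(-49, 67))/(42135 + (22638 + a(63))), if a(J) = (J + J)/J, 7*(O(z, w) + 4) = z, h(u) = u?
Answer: -19673333/64775 ≈ -303.72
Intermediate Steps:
O(z, w) = -4 + z/7
a(J) = 2 (a(J) = (2*J)/J = 2)
-((h(-116) - 1068)*(-17952 + 1336) + O(-49, 67))/(42135 + (22638 + a(63))) = -((-116 - 1068)*(-17952 + 1336) + (-4 + (⅐)*(-49)))/(42135 + (22638 + 2)) = -(-1184*(-16616) + (-4 - 7))/(42135 + 22640) = -(19673344 - 11)/64775 = -19673333/64775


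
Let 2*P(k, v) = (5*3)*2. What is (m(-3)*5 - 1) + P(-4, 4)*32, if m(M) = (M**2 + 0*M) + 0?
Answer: 524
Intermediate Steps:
P(k, v) = 15 (P(k, v) = ((5*3)*2)/2 = (15*2)/2 = (1/2)*30 = 15)
m(M) = M**2 (m(M) = (M**2 + 0) + 0 = M**2 + 0 = M**2)
(m(-3)*5 - 1) + P(-4, 4)*32 = ((-3)**2*5 - 1) + 15*32 = (9*5 - 1) + 480 = (45 - 1) + 480 = 44 + 480 = 524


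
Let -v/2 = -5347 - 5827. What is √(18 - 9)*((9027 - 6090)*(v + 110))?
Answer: 197877438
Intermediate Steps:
v = 22348 (v = -2*(-5347 - 5827) = -2*(-11174) = 22348)
√(18 - 9)*((9027 - 6090)*(v + 110)) = √(18 - 9)*((9027 - 6090)*(22348 + 110)) = √9*(2937*22458) = 3*65959146 = 197877438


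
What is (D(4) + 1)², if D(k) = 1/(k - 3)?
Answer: 4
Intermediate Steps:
D(k) = 1/(-3 + k)
(D(4) + 1)² = (1/(-3 + 4) + 1)² = (1/1 + 1)² = (1 + 1)² = 2² = 4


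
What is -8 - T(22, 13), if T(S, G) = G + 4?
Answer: -25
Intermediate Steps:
T(S, G) = 4 + G
-8 - T(22, 13) = -8 - (4 + 13) = -8 - 1*17 = -8 - 17 = -25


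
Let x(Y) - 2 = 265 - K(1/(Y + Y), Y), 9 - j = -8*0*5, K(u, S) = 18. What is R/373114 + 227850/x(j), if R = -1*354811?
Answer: 28308558987/30968462 ≈ 914.11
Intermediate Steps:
j = 9 (j = 9 - (-8*0)*5 = 9 - 0*5 = 9 - 1*0 = 9 + 0 = 9)
R = -354811
x(Y) = 249 (x(Y) = 2 + (265 - 1*18) = 2 + (265 - 18) = 2 + 247 = 249)
R/373114 + 227850/x(j) = -354811/373114 + 227850/249 = -354811*1/373114 + 227850*(1/249) = -354811/373114 + 75950/83 = 28308558987/30968462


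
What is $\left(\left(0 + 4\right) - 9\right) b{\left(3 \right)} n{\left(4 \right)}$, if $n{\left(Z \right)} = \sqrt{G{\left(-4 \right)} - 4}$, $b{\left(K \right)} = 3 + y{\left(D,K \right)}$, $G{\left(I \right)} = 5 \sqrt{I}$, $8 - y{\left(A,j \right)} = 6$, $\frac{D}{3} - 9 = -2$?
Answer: $- 25 \sqrt{-4 + 10 i} \approx -45.997 - 67.939 i$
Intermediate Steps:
$D = 21$ ($D = 27 + 3 \left(-2\right) = 27 - 6 = 21$)
$y{\left(A,j \right)} = 2$ ($y{\left(A,j \right)} = 8 - 6 = 2$)
$b{\left(K \right)} = 5$ ($b{\left(K \right)} = 3 + 2 = 5$)
$n{\left(Z \right)} = \sqrt{-4 + 10 i}$ ($n{\left(Z \right)} = \sqrt{5 \sqrt{-4} - 4} = \sqrt{5 \cdot 2 i - 4} = \sqrt{10 i - 4} = \sqrt{-4 + 10 i}$)
$\left(\left(0 + 4\right) - 9\right) b{\left(3 \right)} n{\left(4 \right)} = \left(\left(0 + 4\right) - 9\right) 5 \sqrt{-4 + 10 i} = \left(4 - 9\right) 5 \sqrt{-4 + 10 i} = \left(-5\right) 5 \sqrt{-4 + 10 i} = - 25 \sqrt{-4 + 10 i}$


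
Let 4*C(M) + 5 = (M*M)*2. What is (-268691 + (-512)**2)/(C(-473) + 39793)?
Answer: -26188/606625 ≈ -0.043170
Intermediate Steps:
C(M) = -5/4 + M**2/2 (C(M) = -5/4 + ((M*M)*2)/4 = -5/4 + (M**2*2)/4 = -5/4 + (2*M**2)/4 = -5/4 + M**2/2)
(-268691 + (-512)**2)/(C(-473) + 39793) = (-268691 + (-512)**2)/((-5/4 + (1/2)*(-473)**2) + 39793) = (-268691 + 262144)/((-5/4 + (1/2)*223729) + 39793) = -6547/((-5/4 + 223729/2) + 39793) = -6547/(447453/4 + 39793) = -6547/606625/4 = -6547*4/606625 = -26188/606625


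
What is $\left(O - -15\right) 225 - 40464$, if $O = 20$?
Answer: $-32589$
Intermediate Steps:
$\left(O - -15\right) 225 - 40464 = \left(20 - -15\right) 225 - 40464 = \left(20 + 15\right) 225 - 40464 = 35 \cdot 225 - 40464 = 7875 - 40464 = -32589$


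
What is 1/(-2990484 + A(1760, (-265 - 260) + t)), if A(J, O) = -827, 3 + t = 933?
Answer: -1/2991311 ≈ -3.3430e-7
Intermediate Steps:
t = 930 (t = -3 + 933 = 930)
1/(-2990484 + A(1760, (-265 - 260) + t)) = 1/(-2990484 - 827) = 1/(-2991311) = -1/2991311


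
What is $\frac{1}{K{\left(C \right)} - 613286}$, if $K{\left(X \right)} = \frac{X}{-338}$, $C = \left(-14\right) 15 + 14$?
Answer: $- \frac{169}{103645236} \approx -1.6306 \cdot 10^{-6}$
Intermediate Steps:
$C = -196$ ($C = -210 + 14 = -196$)
$K{\left(X \right)} = - \frac{X}{338}$ ($K{\left(X \right)} = X \left(- \frac{1}{338}\right) = - \frac{X}{338}$)
$\frac{1}{K{\left(C \right)} - 613286} = \frac{1}{\left(- \frac{1}{338}\right) \left(-196\right) - 613286} = \frac{1}{\frac{98}{169} - 613286} = \frac{1}{- \frac{103645236}{169}} = - \frac{169}{103645236}$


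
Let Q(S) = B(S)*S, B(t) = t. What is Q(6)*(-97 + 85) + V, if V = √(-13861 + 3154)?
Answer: -432 + I*√10707 ≈ -432.0 + 103.47*I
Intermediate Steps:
Q(S) = S² (Q(S) = S*S = S²)
V = I*√10707 (V = √(-10707) = I*√10707 ≈ 103.47*I)
Q(6)*(-97 + 85) + V = 6²*(-97 + 85) + I*√10707 = 36*(-12) + I*√10707 = -432 + I*√10707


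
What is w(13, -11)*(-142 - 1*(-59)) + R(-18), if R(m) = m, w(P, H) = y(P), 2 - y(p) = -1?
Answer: -267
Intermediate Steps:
y(p) = 3 (y(p) = 2 - 1*(-1) = 2 + 1 = 3)
w(P, H) = 3
w(13, -11)*(-142 - 1*(-59)) + R(-18) = 3*(-142 - 1*(-59)) - 18 = 3*(-142 + 59) - 18 = 3*(-83) - 18 = -249 - 18 = -267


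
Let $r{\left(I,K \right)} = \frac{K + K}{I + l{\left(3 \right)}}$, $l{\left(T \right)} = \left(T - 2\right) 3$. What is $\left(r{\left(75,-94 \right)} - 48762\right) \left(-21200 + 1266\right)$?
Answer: $\frac{37910720408}{39} \approx 9.7207 \cdot 10^{8}$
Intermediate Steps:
$l{\left(T \right)} = -6 + 3 T$ ($l{\left(T \right)} = \left(-2 + T\right) 3 = -6 + 3 T$)
$r{\left(I,K \right)} = \frac{2 K}{3 + I}$ ($r{\left(I,K \right)} = \frac{K + K}{I + \left(-6 + 3 \cdot 3\right)} = \frac{2 K}{I + \left(-6 + 9\right)} = \frac{2 K}{I + 3} = \frac{2 K}{3 + I}$)
$\left(r{\left(75,-94 \right)} - 48762\right) \left(-21200 + 1266\right) = \left(2 \left(-94\right) \frac{1}{3 + 75} - 48762\right) \left(-21200 + 1266\right) = \left(2 \left(-94\right) \frac{1}{78} - 48762\right) \left(-19934\right) = \left(- \frac{94}{39} - 48762\right) \left(-19934\right) = \left(- \frac{1901812}{39}\right) \left(-19934\right) = \frac{37910720408}{39}$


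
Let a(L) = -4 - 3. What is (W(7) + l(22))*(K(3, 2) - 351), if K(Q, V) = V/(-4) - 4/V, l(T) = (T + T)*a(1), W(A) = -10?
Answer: 112413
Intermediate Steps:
a(L) = -7
l(T) = -14*T (l(T) = (T + T)*(-7) = (2*T)*(-7) = -14*T)
K(Q, V) = -4/V - V/4 (K(Q, V) = V*(-¼) - 4/V = -V/4 - 4/V = -4/V - V/4)
(W(7) + l(22))*(K(3, 2) - 351) = (-10 - 14*22)*((-4/2 - ¼*2) - 351) = (-10 - 308)*((-4*½ - ½) - 351) = -318*((-2 - ½) - 351) = -318*(-5/2 - 351) = -318*(-707/2) = 112413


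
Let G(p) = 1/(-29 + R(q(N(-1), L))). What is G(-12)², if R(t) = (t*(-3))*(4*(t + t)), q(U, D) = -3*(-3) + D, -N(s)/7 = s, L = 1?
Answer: 1/5900041 ≈ 1.6949e-7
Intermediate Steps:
N(s) = -7*s
q(U, D) = 9 + D
R(t) = -24*t² (R(t) = (-3*t)*(4*(2*t)) = (-3*t)*(8*t) = -24*t²)
G(p) = -1/2429 (G(p) = 1/(-29 - 24*(9 + 1)²) = 1/(-29 - 24*10²) = 1/(-29 - 24*100) = 1/(-29 - 2400) = 1/(-2429) = -1/2429)
G(-12)² = (-1/2429)² = 1/5900041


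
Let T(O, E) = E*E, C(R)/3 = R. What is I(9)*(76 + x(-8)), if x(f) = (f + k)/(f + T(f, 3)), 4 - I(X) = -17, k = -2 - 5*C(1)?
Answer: 1071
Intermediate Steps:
C(R) = 3*R
T(O, E) = E²
k = -17 (k = -2 - 15 = -17)
I(X) = 21 (I(X) = 4 - 1*(-17) = 4 + 17 = 21)
x(f) = (-17 + f)/(9 + f) (x(f) = (f - 17)/(f + 3²) = (-17 + f)/(f + 9) = (-17 + f)/(9 + f))
I(9)*(76 + x(-8)) = 21*(76 + (-17 - 8)/(9 - 8)) = 21*(76 - 25/1) = 21*(76 + 1*(-25)) = 21*(76 - 25) = 21*51 = 1071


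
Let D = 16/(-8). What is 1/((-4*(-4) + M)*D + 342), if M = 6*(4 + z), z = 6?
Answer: 1/190 ≈ 0.0052632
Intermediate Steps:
D = -2 (D = 16*(-1/8) = -2)
M = 60 (M = 6*(4 + 6) = 6*10 = 60)
1/((-4*(-4) + M)*D + 342) = 1/((-4*(-4) + 60)*(-2) + 342) = 1/((16 + 60)*(-2) + 342) = 1/(76*(-2) + 342) = 1/(-152 + 342) = 1/190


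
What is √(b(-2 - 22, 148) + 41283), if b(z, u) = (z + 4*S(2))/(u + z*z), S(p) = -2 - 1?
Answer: 3*√150274526/181 ≈ 203.18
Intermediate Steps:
S(p) = -3
b(z, u) = (-12 + z)/(u + z²) (b(z, u) = (z + 4*(-3))/(u + z*z) = (z - 12)/(u + z²) = (-12 + z)/(u + z²))
√(b(-2 - 22, 148) + 41283) = √((-12 + (-2 - 22))/(148 + (-2 - 22)²) + 41283) = √((-12 - 24)/(148 + (-24)²) + 41283) = √(-36/(148 + 576) + 41283) = √(-36/724 + 41283) = √((1/724)*(-36) + 41283) = √(-9/181 + 41283) = √(7472214/181) = 3*√150274526/181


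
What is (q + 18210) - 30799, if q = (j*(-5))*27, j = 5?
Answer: -13264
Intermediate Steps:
q = -675 (q = (5*(-5))*27 = -25*27 = -675)
(q + 18210) - 30799 = (-675 + 18210) - 30799 = 17535 - 30799 = -13264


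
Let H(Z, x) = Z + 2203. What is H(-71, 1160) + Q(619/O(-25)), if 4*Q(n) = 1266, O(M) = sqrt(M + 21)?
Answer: 4897/2 ≈ 2448.5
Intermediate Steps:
O(M) = sqrt(21 + M)
Q(n) = 633/2 (Q(n) = (1/4)*1266 = 633/2)
H(Z, x) = 2203 + Z
H(-71, 1160) + Q(619/O(-25)) = (2203 - 71) + 633/2 = 2132 + 633/2 = 4897/2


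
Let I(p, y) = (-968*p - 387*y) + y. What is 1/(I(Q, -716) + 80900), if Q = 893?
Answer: -1/507148 ≈ -1.9718e-6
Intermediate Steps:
I(p, y) = -968*p - 386*y
1/(I(Q, -716) + 80900) = 1/((-968*893 - 386*(-716)) + 80900) = 1/((-864424 + 276376) + 80900) = 1/(-588048 + 80900) = 1/(-507148) = -1/507148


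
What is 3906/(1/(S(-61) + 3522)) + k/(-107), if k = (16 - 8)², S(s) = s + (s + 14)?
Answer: 1426853924/107 ≈ 1.3335e+7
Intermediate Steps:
S(s) = 14 + 2*s (S(s) = s + (14 + s) = 14 + 2*s)
k = 64 (k = 8² = 64)
3906/(1/(S(-61) + 3522)) + k/(-107) = 3906/(1/((14 + 2*(-61)) + 3522)) + 64/(-107) = 3906/(1/((14 - 122) + 3522)) + 64*(-1/107) = 3906/(1/(-108 + 3522)) - 64/107 = 3906/(1/3414) - 64/107 = 3906*3414 - 64/107 = 13335084 - 64/107 = 1426853924/107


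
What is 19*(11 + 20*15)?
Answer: 5909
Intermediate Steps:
19*(11 + 20*15) = 19*(11 + 300) = 19*311 = 5909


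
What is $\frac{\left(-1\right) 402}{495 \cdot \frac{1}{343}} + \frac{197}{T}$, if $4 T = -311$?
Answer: $- \frac{14424202}{51315} \approx -281.09$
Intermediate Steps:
$T = - \frac{311}{4}$ ($T = \frac{1}{4} \left(-311\right) = - \frac{311}{4} \approx -77.75$)
$\frac{\left(-1\right) 402}{495 \cdot \frac{1}{343}} + \frac{197}{T} = \frac{\left(-1\right) 402}{495 \cdot \frac{1}{343}} + \frac{197}{- \frac{311}{4}} = - \frac{402}{495 \cdot \frac{1}{343}} + 197 \left(- \frac{4}{311}\right) = - \frac{402}{\frac{495}{343}} - \frac{788}{311} = \left(-402\right) \frac{343}{495} - \frac{788}{311} = - \frac{45962}{165} - \frac{788}{311} = - \frac{14424202}{51315}$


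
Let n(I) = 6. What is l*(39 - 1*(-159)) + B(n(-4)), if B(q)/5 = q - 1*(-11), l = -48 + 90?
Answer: 8401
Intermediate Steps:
l = 42
B(q) = 55 + 5*q (B(q) = 5*(q - 1*(-11)) = 5*(q + 11) = 5*(11 + q) = 55 + 5*q)
l*(39 - 1*(-159)) + B(n(-4)) = 42*(39 - 1*(-159)) + (55 + 5*6) = 42*(39 + 159) + (55 + 30) = 42*198 + 85 = 8316 + 85 = 8401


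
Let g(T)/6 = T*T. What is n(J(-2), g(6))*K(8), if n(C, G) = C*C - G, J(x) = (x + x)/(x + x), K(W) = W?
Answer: -1720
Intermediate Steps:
g(T) = 6*T² (g(T) = 6*(T*T) = 6*T²)
J(x) = 1 (J(x) = (2*x)/((2*x)) = (2*x)*(1/(2*x)) = 1)
n(C, G) = C² - G
n(J(-2), g(6))*K(8) = (1² - 6*6²)*8 = (1 - 6*36)*8 = (1 - 1*216)*8 = (1 - 216)*8 = -215*8 = -1720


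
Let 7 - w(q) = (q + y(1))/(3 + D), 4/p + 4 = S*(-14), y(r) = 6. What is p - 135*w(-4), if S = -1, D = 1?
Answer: -8771/10 ≈ -877.10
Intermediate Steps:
p = 2/5 (p = 4/(-4 - 1*(-14)) = 4/(-4 + 14) = 4/10 = 4*(1/10) = 2/5 ≈ 0.40000)
w(q) = 11/2 - q/4 (w(q) = 7 - (q + 6)/(3 + 1) = 7 - (6 + q)/4 = 7 - (3/2 + q/4) = 7 + (-3/2 - q/4) = 11/2 - q/4)
p - 135*w(-4) = 2/5 - 135*(11/2 - 1/4*(-4)) = 2/5 - 135*(11/2 + 1) = 2/5 - 135*13/2 = 2/5 - 1755/2 = -8771/10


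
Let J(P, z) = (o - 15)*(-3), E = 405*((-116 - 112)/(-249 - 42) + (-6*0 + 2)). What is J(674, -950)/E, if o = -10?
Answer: 97/1458 ≈ 0.066530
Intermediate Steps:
E = 109350/97 (E = 405*(-228/(-291) + (0 + 2)) = 405*(-228*(-1/291) + 2) = 405*(76/97 + 2) = 405*(270/97) = 109350/97 ≈ 1127.3)
J(P, z) = 75 (J(P, z) = (-10 - 15)*(-3) = -25*(-3) = 75)
J(674, -950)/E = 75/(109350/97) = 75*(97/109350) = 97/1458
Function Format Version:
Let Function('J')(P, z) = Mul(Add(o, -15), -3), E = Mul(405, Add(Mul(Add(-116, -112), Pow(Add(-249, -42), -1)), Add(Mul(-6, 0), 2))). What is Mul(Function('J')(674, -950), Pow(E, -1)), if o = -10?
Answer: Rational(97, 1458) ≈ 0.066530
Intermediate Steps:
E = Rational(109350, 97) (E = Mul(405, Add(Mul(-228, Pow(-291, -1)), Add(0, 2))) = Mul(405, Add(Mul(-228, Rational(-1, 291)), 2)) = Mul(405, Add(Rational(76, 97), 2)) = Mul(405, Rational(270, 97)) = Rational(109350, 97) ≈ 1127.3)
Function('J')(P, z) = 75 (Function('J')(P, z) = Mul(Add(-10, -15), -3) = Mul(-25, -3) = 75)
Mul(Function('J')(674, -950), Pow(E, -1)) = Mul(75, Pow(Rational(109350, 97), -1)) = Mul(75, Rational(97, 109350)) = Rational(97, 1458)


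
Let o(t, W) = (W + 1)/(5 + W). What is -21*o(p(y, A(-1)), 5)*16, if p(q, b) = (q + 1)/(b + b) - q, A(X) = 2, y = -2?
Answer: -1008/5 ≈ -201.60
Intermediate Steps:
p(q, b) = -q + (1 + q)/(2*b) (p(q, b) = (1 + q)/((2*b)) - q = (1 + q)*(1/(2*b)) - q = (1 + q)/(2*b) - q = -q + (1 + q)/(2*b))
o(t, W) = (1 + W)/(5 + W)
-21*o(p(y, A(-1)), 5)*16 = -21*(1 + 5)/(5 + 5)*16 = -21*6/10*16 = -21*⅗*16 = -63/5*16 = -1008/5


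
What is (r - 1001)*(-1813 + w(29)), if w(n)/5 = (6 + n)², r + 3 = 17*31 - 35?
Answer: -2207744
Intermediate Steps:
r = 489 (r = -3 + (17*31 - 35) = -3 + (527 - 35) = -3 + 492 = 489)
w(n) = 5*(6 + n)²
(r - 1001)*(-1813 + w(29)) = (489 - 1001)*(-1813 + 5*(6 + 29)²) = -512*(-1813 + 5*35²) = -512*(-1813 + 5*1225) = -512*(-1813 + 6125) = -512*4312 = -2207744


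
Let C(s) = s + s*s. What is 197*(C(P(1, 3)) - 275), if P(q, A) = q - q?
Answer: -54175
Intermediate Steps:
P(q, A) = 0
C(s) = s + s²
197*(C(P(1, 3)) - 275) = 197*(0*(1 + 0) - 275) = 197*(0*1 - 275) = 197*(0 - 275) = 197*(-275) = -54175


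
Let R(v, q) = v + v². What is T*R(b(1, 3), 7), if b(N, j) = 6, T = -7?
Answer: -294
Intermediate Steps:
T*R(b(1, 3), 7) = -42*(1 + 6) = -42*7 = -7*42 = -294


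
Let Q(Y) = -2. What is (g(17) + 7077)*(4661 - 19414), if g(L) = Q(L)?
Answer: -104377475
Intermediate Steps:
g(L) = -2
(g(17) + 7077)*(4661 - 19414) = (-2 + 7077)*(4661 - 19414) = 7075*(-14753) = -104377475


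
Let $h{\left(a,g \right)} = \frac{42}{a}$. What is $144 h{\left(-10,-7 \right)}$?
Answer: $- \frac{3024}{5} \approx -604.8$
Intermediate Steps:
$144 h{\left(-10,-7 \right)} = 144 \frac{42}{-10} = 144 \cdot 42 \left(- \frac{1}{10}\right) = 144 \left(- \frac{21}{5}\right) = - \frac{3024}{5}$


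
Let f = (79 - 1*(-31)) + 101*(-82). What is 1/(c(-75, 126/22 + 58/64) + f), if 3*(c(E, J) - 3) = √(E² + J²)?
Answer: -9109545984/74415178731071 - 5280*√28096489/74415178731071 ≈ -0.00012279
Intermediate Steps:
f = -8172 (f = (79 + 31) - 8282 = 110 - 8282 = -8172)
c(E, J) = 3 + √(E² + J²)/3
1/(c(-75, 126/22 + 58/64) + f) = 1/((3 + √((-75)² + (126/22 + 58/64)²)/3) - 8172) = 1/((3 + √(5625 + (126*(1/22) + 58*(1/64))²)/3) - 8172) = 1/((3 + √(5625 + (63/11 + 29/32)²)/3) - 8172) = 1/((3 + √(5625 + (2335/352)²)/3) - 8172) = 1/((3 + √(5625 + 5452225/123904)/3) - 8172) = 1/((3 + √(702412225/123904)/3) - 8172) = 1/((3 + (5*√28096489/352)/3) - 8172) = 1/((3 + 5*√28096489/1056) - 8172) = 1/(-8169 + 5*√28096489/1056)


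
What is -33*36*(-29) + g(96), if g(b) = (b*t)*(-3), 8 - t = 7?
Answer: 34164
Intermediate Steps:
t = 1 (t = 8 - 1*7 = 8 - 7 = 1)
g(b) = -3*b (g(b) = (b*1)*(-3) = b*(-3) = -3*b)
-33*36*(-29) + g(96) = -33*36*(-29) - 3*96 = -1188*(-29) - 288 = 34452 - 288 = 34164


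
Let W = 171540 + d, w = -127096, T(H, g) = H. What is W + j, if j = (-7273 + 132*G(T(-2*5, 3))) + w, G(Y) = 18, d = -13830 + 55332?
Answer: 81049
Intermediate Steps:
d = 41502
j = -131993 (j = (-7273 + 132*18) - 127096 = (-7273 + 2376) - 127096 = -4897 - 127096 = -131993)
W = 213042 (W = 171540 + 41502 = 213042)
W + j = 213042 - 131993 = 81049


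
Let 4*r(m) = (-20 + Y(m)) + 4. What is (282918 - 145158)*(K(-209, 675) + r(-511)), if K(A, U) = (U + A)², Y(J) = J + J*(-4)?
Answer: 29967656040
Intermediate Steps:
Y(J) = -3*J (Y(J) = J - 4*J = -3*J)
r(m) = -4 - 3*m/4 (r(m) = ((-20 - 3*m) + 4)/4 = (-16 - 3*m)/4 = -4 - 3*m/4)
K(A, U) = (A + U)²
(282918 - 145158)*(K(-209, 675) + r(-511)) = (282918 - 145158)*((-209 + 675)² + (-4 - ¾*(-511))) = 137760*(466² + (-4 + 1533/4)) = 137760*(217156 + 1517/4) = 137760*(870141/4) = 29967656040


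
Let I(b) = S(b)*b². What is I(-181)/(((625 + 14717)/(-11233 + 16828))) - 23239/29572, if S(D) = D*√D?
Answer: -23239/29572 - 11058966965*I*√181/5114 ≈ -0.78584 - 2.9093e+7*I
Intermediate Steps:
S(D) = D^(3/2)
I(b) = b^(7/2) (I(b) = b^(3/2)*b² = b^(7/2))
I(-181)/(((625 + 14717)/(-11233 + 16828))) - 23239/29572 = (-181)^(7/2)/(((625 + 14717)/(-11233 + 16828))) - 23239/29572 = (-5929741*I*√181)/((15342/5595)) - 23239*1/29572 = (-5929741*I*√181)/((15342*(1/5595))) - 23239/29572 = (-5929741*I*√181)/(5114/1865) - 23239/29572 = -5929741*I*√181*(1865/5114) - 23239/29572 = -11058966965*I*√181/5114 - 23239/29572 = -23239/29572 - 11058966965*I*√181/5114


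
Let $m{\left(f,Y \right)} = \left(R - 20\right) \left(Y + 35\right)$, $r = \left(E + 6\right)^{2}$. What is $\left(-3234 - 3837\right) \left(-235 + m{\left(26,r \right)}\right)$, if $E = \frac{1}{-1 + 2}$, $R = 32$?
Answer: $-5465883$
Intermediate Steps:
$E = 1$ ($E = 1^{-1} = 1$)
$r = 49$ ($r = \left(1 + 6\right)^{2} = 7^{2} = 49$)
$m{\left(f,Y \right)} = 420 + 12 Y$ ($m{\left(f,Y \right)} = \left(32 - 20\right) \left(Y + 35\right) = 12 \left(35 + Y\right) = 420 + 12 Y$)
$\left(-3234 - 3837\right) \left(-235 + m{\left(26,r \right)}\right) = \left(-3234 - 3837\right) \left(-235 + \left(420 + 12 \cdot 49\right)\right) = - 7071 \left(-235 + \left(420 + 588\right)\right) = - 7071 \left(-235 + 1008\right) = \left(-7071\right) 773 = -5465883$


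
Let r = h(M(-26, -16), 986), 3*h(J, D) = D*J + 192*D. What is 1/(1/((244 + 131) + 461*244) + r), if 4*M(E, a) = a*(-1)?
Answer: 338577/21810678907 ≈ 1.5523e-5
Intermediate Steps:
M(E, a) = -a/4 (M(E, a) = (a*(-1))/4 = (-a)/4 = -a/4)
h(J, D) = 64*D + D*J/3 (h(J, D) = (D*J + 192*D)/3 = (192*D + D*J)/3 = 64*D + D*J/3)
r = 193256/3 (r = (⅓)*986*(192 - ¼*(-16)) = (⅓)*986*(192 + 4) = (⅓)*986*196 = 193256/3 ≈ 64419.)
1/(1/((244 + 131) + 461*244) + r) = 1/(1/((244 + 131) + 461*244) + 193256/3) = 1/(1/(375 + 112484) + 193256/3) = 1/(1/112859 + 193256/3) = 1/(21810678907/338577) = 338577/21810678907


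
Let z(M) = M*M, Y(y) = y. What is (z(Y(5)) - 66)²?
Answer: 1681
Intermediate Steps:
z(M) = M²
(z(Y(5)) - 66)² = (5² - 66)² = (25 - 66)² = (-41)² = 1681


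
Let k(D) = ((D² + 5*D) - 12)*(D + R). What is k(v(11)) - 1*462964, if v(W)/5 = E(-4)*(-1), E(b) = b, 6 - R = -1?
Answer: -449788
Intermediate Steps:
R = 7 (R = 6 - 1*(-1) = 6 + 1 = 7)
v(W) = 20 (v(W) = 5*(-4*(-1)) = 5*4 = 20)
k(D) = (7 + D)*(-12 + D² + 5*D) (k(D) = ((D² + 5*D) - 12)*(D + 7) = (-12 + D² + 5*D)*(7 + D) = (7 + D)*(-12 + D² + 5*D))
k(v(11)) - 1*462964 = (-84 + 20³ + 12*20² + 23*20) - 1*462964 = (-84 + 8000 + 12*400 + 460) - 462964 = (-84 + 8000 + 4800 + 460) - 462964 = 13176 - 462964 = -449788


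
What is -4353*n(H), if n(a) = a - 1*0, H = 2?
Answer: -8706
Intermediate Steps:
n(a) = a (n(a) = a + 0 = a)
-4353*n(H) = -4353*2 = -8706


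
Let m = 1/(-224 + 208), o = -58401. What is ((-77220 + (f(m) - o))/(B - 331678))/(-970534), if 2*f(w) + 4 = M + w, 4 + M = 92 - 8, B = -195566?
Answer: -200331/5458221101824 ≈ -3.6703e-8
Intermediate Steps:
M = 80 (M = -4 + (92 - 8) = -4 + 84 = 80)
m = -1/16 (m = 1/(-16) = -1/16 ≈ -0.062500)
f(w) = 38 + w/2 (f(w) = -2 + (80 + w)/2 = -2 + (40 + w/2) = 38 + w/2)
((-77220 + (f(m) - o))/(B - 331678))/(-970534) = ((-77220 + ((38 + (½)*(-1/16)) - 1*(-58401)))/(-195566 - 331678))/(-970534) = ((-77220 + ((38 - 1/32) + 58401))/(-527244))*(-1/970534) = ((-77220 + (1215/32 + 58401))*(-1/527244))*(-1/970534) = ((-77220 + 1870047/32)*(-1/527244))*(-1/970534) = -600993/32*(-1/527244)*(-1/970534) = (200331/5623936)*(-1/970534) = -200331/5458221101824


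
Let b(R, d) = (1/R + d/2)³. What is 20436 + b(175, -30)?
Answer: 91456960876/5359375 ≈ 17065.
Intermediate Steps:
b(R, d) = (1/R + d/2)³ (b(R, d) = (1/R + d*(½))³ = (1/R + d/2)³)
20436 + b(175, -30) = 20436 + (⅛)*(2 + 175*(-30))³/175³ = 20436 + (⅛)*(1/5359375)*(2 - 5250)³ = 20436 + (⅛)*(1/5359375)*(-5248)³ = 20436 + (⅛)*(1/5359375)*(-144537812992) = 20436 - 18067226624/5359375 = 91456960876/5359375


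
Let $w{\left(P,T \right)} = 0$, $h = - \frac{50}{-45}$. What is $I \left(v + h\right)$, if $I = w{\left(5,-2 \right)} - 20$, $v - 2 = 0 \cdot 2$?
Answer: $- \frac{560}{9} \approx -62.222$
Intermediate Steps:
$v = 2$ ($v = 2 + 0 \cdot 2 = 2 + 0 = 2$)
$h = \frac{10}{9}$ ($h = \left(-50\right) \left(- \frac{1}{45}\right) = \frac{10}{9} \approx 1.1111$)
$I = -20$ ($I = 0 - 20 = -20$)
$I \left(v + h\right) = - 20 \left(2 + \frac{10}{9}\right) = \left(-20\right) \frac{28}{9} = - \frac{560}{9}$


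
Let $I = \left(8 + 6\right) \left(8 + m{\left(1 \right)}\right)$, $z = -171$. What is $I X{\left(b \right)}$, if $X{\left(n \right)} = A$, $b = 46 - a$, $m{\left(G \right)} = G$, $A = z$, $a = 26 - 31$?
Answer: $-21546$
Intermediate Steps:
$a = -5$ ($a = 26 - 31 = -5$)
$A = -171$
$b = 51$ ($b = 46 - -5 = 46 + 5 = 51$)
$X{\left(n \right)} = -171$
$I = 126$ ($I = \left(8 + 6\right) \left(8 + 1\right) = 14 \cdot 9 = 126$)
$I X{\left(b \right)} = 126 \left(-171\right) = -21546$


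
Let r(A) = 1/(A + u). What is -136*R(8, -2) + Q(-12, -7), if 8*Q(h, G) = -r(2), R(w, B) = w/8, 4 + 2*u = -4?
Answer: -2175/16 ≈ -135.94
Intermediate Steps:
u = -4 (u = -2 + (½)*(-4) = -2 - 2 = -4)
R(w, B) = w/8 (R(w, B) = w*(⅛) = w/8)
r(A) = 1/(-4 + A) (r(A) = 1/(A - 4) = 1/(-4 + A))
Q(h, G) = 1/16 (Q(h, G) = (-1/(-4 + 2))/8 = (-1/(-2))/8 = (-1*(-½))/8 = (⅛)*(½) = 1/16)
-136*R(8, -2) + Q(-12, -7) = -17*8 + 1/16 = -136*1 + 1/16 = -136 + 1/16 = -2175/16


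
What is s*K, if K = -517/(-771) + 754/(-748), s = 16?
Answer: -778472/144177 ≈ -5.3994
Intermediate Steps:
K = -97309/288354 (K = -517*(-1/771) + 754*(-1/748) = 517/771 - 377/374 = -97309/288354 ≈ -0.33746)
s*K = 16*(-97309/288354) = -778472/144177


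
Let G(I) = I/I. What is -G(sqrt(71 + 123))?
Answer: -1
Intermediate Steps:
G(I) = 1
-G(sqrt(71 + 123)) = -1*1 = -1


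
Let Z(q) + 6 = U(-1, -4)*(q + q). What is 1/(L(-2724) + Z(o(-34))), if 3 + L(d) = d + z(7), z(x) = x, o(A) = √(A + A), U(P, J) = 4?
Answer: -1363/3717714 - 4*I*√17/1858857 ≈ -0.00036662 - 8.8723e-6*I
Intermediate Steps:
o(A) = √2*√A (o(A) = √(2*A) = √2*√A)
Z(q) = -6 + 8*q (Z(q) = -6 + 4*(q + q) = -6 + 4*(2*q) = -6 + 8*q)
L(d) = 4 + d (L(d) = -3 + (d + 7) = -3 + (7 + d) = 4 + d)
1/(L(-2724) + Z(o(-34))) = 1/((4 - 2724) + (-6 + 8*(√2*√(-34)))) = 1/(-2720 + (-6 + 8*(√2*(I*√34)))) = 1/(-2720 + (-6 + 8*(2*I*√17))) = 1/(-2720 + (-6 + 16*I*√17)) = 1/(-2726 + 16*I*√17)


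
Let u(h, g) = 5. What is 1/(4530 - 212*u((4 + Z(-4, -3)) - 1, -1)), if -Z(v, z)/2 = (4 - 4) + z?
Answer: 1/3470 ≈ 0.00028818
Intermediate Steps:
Z(v, z) = -2*z (Z(v, z) = -2*((4 - 4) + z) = -2*(0 + z) = -2*z)
1/(4530 - 212*u((4 + Z(-4, -3)) - 1, -1)) = 1/(4530 - 212*5) = 1/(4530 - 1060) = 1/3470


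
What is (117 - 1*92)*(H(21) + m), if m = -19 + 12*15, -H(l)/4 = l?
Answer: 1925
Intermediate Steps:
H(l) = -4*l
m = 161 (m = -19 + 180 = 161)
(117 - 1*92)*(H(21) + m) = (117 - 1*92)*(-4*21 + 161) = (117 - 92)*(-84 + 161) = 25*77 = 1925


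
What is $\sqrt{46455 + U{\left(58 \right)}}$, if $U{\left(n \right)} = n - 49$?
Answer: $88 \sqrt{6} \approx 215.56$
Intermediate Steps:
$U{\left(n \right)} = -49 + n$
$\sqrt{46455 + U{\left(58 \right)}} = \sqrt{46455 + \left(-49 + 58\right)} = \sqrt{46455 + 9} = \sqrt{46464} = 88 \sqrt{6}$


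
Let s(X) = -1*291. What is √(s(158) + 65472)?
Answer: √65181 ≈ 255.31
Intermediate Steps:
s(X) = -291
√(s(158) + 65472) = √(-291 + 65472) = √65181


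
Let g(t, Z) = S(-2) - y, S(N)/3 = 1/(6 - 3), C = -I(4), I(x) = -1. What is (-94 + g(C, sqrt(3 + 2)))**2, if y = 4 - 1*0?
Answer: 9409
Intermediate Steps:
y = 4 (y = 4 + 0 = 4)
C = 1 (C = -1*(-1) = 1)
S(N) = 1 (S(N) = 3/(6 - 3) = 3/3 = 3*(1/3) = 1)
g(t, Z) = -3 (g(t, Z) = 1 - 1*4 = 1 - 4 = -3)
(-94 + g(C, sqrt(3 + 2)))**2 = (-94 - 3)**2 = (-97)**2 = 9409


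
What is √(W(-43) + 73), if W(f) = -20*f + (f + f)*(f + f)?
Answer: √8329 ≈ 91.263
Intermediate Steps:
W(f) = -20*f + 4*f² (W(f) = -20*f + (2*f)*(2*f) = -20*f + 4*f²)
√(W(-43) + 73) = √(4*(-43)*(-5 - 43) + 73) = √(4*(-43)*(-48) + 73) = √(8256 + 73) = √8329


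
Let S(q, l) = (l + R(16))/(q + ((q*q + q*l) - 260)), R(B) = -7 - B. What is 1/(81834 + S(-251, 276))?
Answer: 6786/555325271 ≈ 1.2220e-5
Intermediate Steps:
S(q, l) = (-23 + l)/(-260 + q + q² + l*q) (S(q, l) = (l + (-7 - 1*16))/(q + ((q*q + q*l) - 260)) = (l + (-7 - 16))/(q + ((q² + l*q) - 260)) = (l - 23)/(q + (-260 + q² + l*q)) = (-23 + l)/(-260 + q + q² + l*q))
1/(81834 + S(-251, 276)) = 1/(81834 + (-23 + 276)/(-260 - 251 + (-251)² + 276*(-251))) = 1/(81834 + 253/(-260 - 251 + 63001 - 69276)) = 1/(81834 + 253/(-6786)) = 1/(81834 - 1/6786*253) = 1/(81834 - 253/6786) = 1/(555325271/6786) = 6786/555325271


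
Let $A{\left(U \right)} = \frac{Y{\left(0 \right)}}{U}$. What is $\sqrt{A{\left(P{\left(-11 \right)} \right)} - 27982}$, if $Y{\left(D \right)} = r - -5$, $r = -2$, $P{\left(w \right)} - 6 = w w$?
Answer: $\frac{i \sqrt{451321297}}{127} \approx 167.28 i$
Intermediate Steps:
$P{\left(w \right)} = 6 + w^{2}$ ($P{\left(w \right)} = 6 + w w = 6 + w^{2}$)
$Y{\left(D \right)} = 3$ ($Y{\left(D \right)} = -2 - -5 = -2 + 5 = 3$)
$A{\left(U \right)} = \frac{3}{U}$
$\sqrt{A{\left(P{\left(-11 \right)} \right)} - 27982} = \sqrt{\frac{3}{6 + \left(-11\right)^{2}} - 27982} = \sqrt{\frac{3}{6 + 121} - 27982} = \sqrt{\frac{3}{127} - 27982} = \sqrt{- \frac{3553711}{127}} = \frac{i \sqrt{451321297}}{127}$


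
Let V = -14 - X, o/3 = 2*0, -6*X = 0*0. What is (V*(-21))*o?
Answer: 0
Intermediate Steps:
X = 0 (X = -0*0 = -⅙*0 = 0)
o = 0 (o = 3*(2*0) = 3*0 = 0)
V = -14 (V = -14 - 1*0 = -14 + 0 = -14)
(V*(-21))*o = -14*(-21)*0 = 294*0 = 0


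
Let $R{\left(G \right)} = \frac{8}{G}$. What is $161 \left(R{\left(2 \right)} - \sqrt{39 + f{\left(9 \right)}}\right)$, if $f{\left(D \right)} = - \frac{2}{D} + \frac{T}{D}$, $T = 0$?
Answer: $644 - \frac{161 \sqrt{349}}{3} \approx -358.58$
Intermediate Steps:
$f{\left(D \right)} = - \frac{2}{D}$ ($f{\left(D \right)} = - \frac{2}{D} + \frac{0}{D} = - \frac{2}{D} + 0 = - \frac{2}{D}$)
$161 \left(R{\left(2 \right)} - \sqrt{39 + f{\left(9 \right)}}\right) = 161 \left(\frac{8}{2} - \sqrt{39 - \frac{2}{9}}\right) = 161 \left(8 \cdot \frac{1}{2} - \sqrt{39 - \frac{2}{9}}\right) = 161 \left(4 - \sqrt{39 - \frac{2}{9}}\right) = 161 \left(4 - \sqrt{\frac{349}{9}}\right) = 161 \left(4 - \frac{\sqrt{349}}{3}\right) = 644 - \frac{161 \sqrt{349}}{3}$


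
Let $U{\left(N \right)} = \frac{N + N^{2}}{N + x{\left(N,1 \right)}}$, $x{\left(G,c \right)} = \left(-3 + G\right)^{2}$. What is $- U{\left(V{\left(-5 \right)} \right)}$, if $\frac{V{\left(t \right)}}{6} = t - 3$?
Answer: $- \frac{752}{851} \approx -0.88367$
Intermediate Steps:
$V{\left(t \right)} = -18 + 6 t$ ($V{\left(t \right)} = 6 \left(t - 3\right) = 6 \left(-3 + t\right) = -18 + 6 t$)
$U{\left(N \right)} = \frac{N + N^{2}}{N + \left(-3 + N\right)^{2}}$
$- U{\left(V{\left(-5 \right)} \right)} = - \frac{\left(-18 + 6 \left(-5\right)\right) \left(1 + \left(-18 + 6 \left(-5\right)\right)\right)}{\left(-18 + 6 \left(-5\right)\right) + \left(-3 + \left(-18 + 6 \left(-5\right)\right)\right)^{2}} = - \frac{\left(-18 - 30\right) \left(1 - 48\right)}{\left(-18 - 30\right) + \left(-3 - 48\right)^{2}} = - \frac{\left(-48\right) \left(1 - 48\right)}{-48 + \left(-3 - 48\right)^{2}} = - \frac{\left(-48\right) \left(-47\right)}{-48 + \left(-51\right)^{2}} = - \frac{\left(-48\right) \left(-47\right)}{-48 + 2601} = - \frac{\left(-48\right) \left(-47\right)}{2553} = \left(-1\right) \frac{752}{851} = - \frac{752}{851}$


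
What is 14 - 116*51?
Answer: -5902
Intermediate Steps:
14 - 116*51 = 14 - 5916 = -5902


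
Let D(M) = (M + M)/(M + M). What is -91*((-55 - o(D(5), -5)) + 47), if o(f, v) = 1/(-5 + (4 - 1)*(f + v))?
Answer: 12285/17 ≈ 722.65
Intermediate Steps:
D(M) = 1 (D(M) = (2*M)/((2*M)) = (2*M)*(1/(2*M)) = 1)
o(f, v) = 1/(-5 + 3*f + 3*v) (o(f, v) = 1/(-5 + 3*(f + v)) = 1/(-5 + (3*f + 3*v)) = 1/(-5 + 3*f + 3*v))
-91*((-55 - o(D(5), -5)) + 47) = -91*((-55 - 1/(-5 + 3*1 + 3*(-5))) + 47) = -91*((-55 - 1/(-5 + 3 - 15)) + 47) = -91*((-55 - 1/(-17)) + 47) = -91*((-55 - 1*(-1/17)) + 47) = -91*((-55 + 1/17) + 47) = -91*(-934/17 + 47) = -91*(-135/17) = 12285/17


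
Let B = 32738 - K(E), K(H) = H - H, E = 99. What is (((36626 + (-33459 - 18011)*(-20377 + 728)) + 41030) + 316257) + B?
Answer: 1011760681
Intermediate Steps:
K(H) = 0
B = 32738 (B = 32738 - 1*0 = 32738 + 0 = 32738)
(((36626 + (-33459 - 18011)*(-20377 + 728)) + 41030) + 316257) + B = (((36626 + (-33459 - 18011)*(-20377 + 728)) + 41030) + 316257) + 32738 = (((36626 - 51470*(-19649)) + 41030) + 316257) + 32738 = (((36626 + 1011334030) + 41030) + 316257) + 32738 = ((1011370656 + 41030) + 316257) + 32738 = (1011411686 + 316257) + 32738 = 1011727943 + 32738 = 1011760681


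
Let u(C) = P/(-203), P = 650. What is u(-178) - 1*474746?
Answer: -96374088/203 ≈ -4.7475e+5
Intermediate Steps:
u(C) = -650/203 (u(C) = 650/(-203) = 650*(-1/203) = -650/203)
u(-178) - 1*474746 = -650/203 - 1*474746 = -650/203 - 474746 = -96374088/203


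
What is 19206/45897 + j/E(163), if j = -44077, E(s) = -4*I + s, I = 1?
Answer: -673316105/2432541 ≈ -276.80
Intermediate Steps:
E(s) = -4 + s (E(s) = -4*1 + s = -4 + s)
19206/45897 + j/E(163) = 19206/45897 - 44077/(-4 + 163) = 19206*(1/45897) - 44077/159 = 6402/15299 - 44077*1/159 = 6402/15299 - 44077/159 = -673316105/2432541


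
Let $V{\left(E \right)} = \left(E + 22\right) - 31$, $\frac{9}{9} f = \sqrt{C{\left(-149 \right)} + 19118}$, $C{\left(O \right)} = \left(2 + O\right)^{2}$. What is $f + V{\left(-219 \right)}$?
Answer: $-228 + \sqrt{40727} \approx -26.191$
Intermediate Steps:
$f = \sqrt{40727}$ ($f = \sqrt{\left(2 - 149\right)^{2} + 19118} = \sqrt{\left(-147\right)^{2} + 19118} = \sqrt{21609 + 19118} = \sqrt{40727} \approx 201.81$)
$V{\left(E \right)} = -9 + E$ ($V{\left(E \right)} = \left(22 + E\right) - 31 = -9 + E$)
$f + V{\left(-219 \right)} = \sqrt{40727} - 228 = -228 + \sqrt{40727}$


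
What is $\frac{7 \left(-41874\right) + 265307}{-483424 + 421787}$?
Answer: $\frac{27811}{61637} \approx 0.45121$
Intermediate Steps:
$\frac{7 \left(-41874\right) + 265307}{-483424 + 421787} = \frac{-293118 + 265307}{-61637} = \left(-27811\right) \left(- \frac{1}{61637}\right) = \frac{27811}{61637}$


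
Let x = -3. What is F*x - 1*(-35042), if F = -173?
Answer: 35561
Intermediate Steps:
F*x - 1*(-35042) = -173*(-3) - 1*(-35042) = 519 + 35042 = 35561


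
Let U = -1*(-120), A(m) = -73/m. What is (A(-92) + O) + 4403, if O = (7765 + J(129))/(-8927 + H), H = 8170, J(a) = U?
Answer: 305972373/69644 ≈ 4393.4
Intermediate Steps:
U = 120
J(a) = 120
O = -7885/757 (O = (7765 + 120)/(-8927 + 8170) = 7885/(-757) = 7885*(-1/757) = -7885/757 ≈ -10.416)
(A(-92) + O) + 4403 = (-73/(-92) - 7885/757) + 4403 = (-73*(-1/92) - 7885/757) + 4403 = (73/92 - 7885/757) + 4403 = -670159/69644 + 4403 = 305972373/69644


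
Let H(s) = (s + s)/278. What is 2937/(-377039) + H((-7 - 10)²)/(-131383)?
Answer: -53745154340/6885575576243 ≈ -0.0078055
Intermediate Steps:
H(s) = s/139 (H(s) = (2*s)*(1/278) = s/139)
2937/(-377039) + H((-7 - 10)²)/(-131383) = 2937/(-377039) + ((-7 - 10)²/139)/(-131383) = 2937*(-1/377039) + ((1/139)*(-17)²)*(-1/131383) = -2937/377039 + ((1/139)*289)*(-1/131383) = -2937/377039 + (289/139)*(-1/131383) = -2937/377039 - 289/18262237 = -53745154340/6885575576243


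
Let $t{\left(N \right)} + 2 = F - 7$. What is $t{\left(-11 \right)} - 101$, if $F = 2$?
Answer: $-108$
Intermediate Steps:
$t{\left(N \right)} = -7$ ($t{\left(N \right)} = -2 + \left(2 - 7\right) = -2 - 5 = -7$)
$t{\left(-11 \right)} - 101 = -7 - 101 = -108$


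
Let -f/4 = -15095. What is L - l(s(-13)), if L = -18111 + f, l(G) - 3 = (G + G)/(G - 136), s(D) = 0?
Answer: 42266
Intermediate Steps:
f = 60380 (f = -4*(-15095) = 60380)
l(G) = 3 + 2*G/(-136 + G) (l(G) = 3 + (G + G)/(G - 136) = 3 + (2*G)/(-136 + G) = 3 + 2*G/(-136 + G))
L = 42269 (L = -18111 + 60380 = 42269)
L - l(s(-13)) = 42269 - (-408 + 5*0)/(-136 + 0) = 42269 - (-408 + 0)/(-136) = 42269 - (-1)*(-408)/136 = 42269 - 1*3 = 42269 - 3 = 42266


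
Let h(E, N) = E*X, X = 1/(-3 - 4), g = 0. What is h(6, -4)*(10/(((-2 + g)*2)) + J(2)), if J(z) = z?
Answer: 3/7 ≈ 0.42857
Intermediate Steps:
X = -⅐ (X = 1/(-7) = -⅐ ≈ -0.14286)
h(E, N) = -E/7 (h(E, N) = E*(-⅐) = -E/7)
h(6, -4)*(10/(((-2 + g)*2)) + J(2)) = (-⅐*6)*(10/(((-2 + 0)*2)) + 2) = -6*(10/((-2*2)) + 2)/7 = -6*(10/(-4) + 2)/7 = -6*(10*(-¼) + 2)/7 = -6*(-5/2 + 2)/7 = -6/7*(-½) = 3/7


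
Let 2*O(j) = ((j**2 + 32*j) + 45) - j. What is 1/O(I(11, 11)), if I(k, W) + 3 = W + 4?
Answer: 2/561 ≈ 0.0035651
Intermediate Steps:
I(k, W) = 1 + W (I(k, W) = -3 + (W + 4) = -3 + (4 + W) = 1 + W)
O(j) = 45/2 + j**2/2 + 31*j/2 (O(j) = (((j**2 + 32*j) + 45) - j)/2 = ((45 + j**2 + 32*j) - j)/2 = (45 + j**2 + 31*j)/2 = 45/2 + j**2/2 + 31*j/2)
1/O(I(11, 11)) = 1/(45/2 + (1 + 11)**2/2 + 31*(1 + 11)/2) = 1/(45/2 + (1/2)*12**2 + (31/2)*12) = 1/(45/2 + (1/2)*144 + 186) = 1/(45/2 + 72 + 186) = 1/(561/2) = 2/561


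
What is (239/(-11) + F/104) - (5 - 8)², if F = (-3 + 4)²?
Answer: -35141/1144 ≈ -30.718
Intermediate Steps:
F = 1 (F = 1² = 1)
(239/(-11) + F/104) - (5 - 8)² = (239/(-11) + 1/104) - (5 - 8)² = (239*(-1/11) + 1*(1/104)) - 1*(-3)² = (-239/11 + 1/104) - 1*9 = -24845/1144 - 9 = -35141/1144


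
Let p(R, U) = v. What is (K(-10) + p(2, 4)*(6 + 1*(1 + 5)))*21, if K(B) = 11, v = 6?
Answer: 1743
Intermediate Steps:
p(R, U) = 6
(K(-10) + p(2, 4)*(6 + 1*(1 + 5)))*21 = (11 + 6*(6 + 1*(1 + 5)))*21 = (11 + 6*(6 + 1*6))*21 = (11 + 6*(6 + 6))*21 = (11 + 6*12)*21 = (11 + 72)*21 = 83*21 = 1743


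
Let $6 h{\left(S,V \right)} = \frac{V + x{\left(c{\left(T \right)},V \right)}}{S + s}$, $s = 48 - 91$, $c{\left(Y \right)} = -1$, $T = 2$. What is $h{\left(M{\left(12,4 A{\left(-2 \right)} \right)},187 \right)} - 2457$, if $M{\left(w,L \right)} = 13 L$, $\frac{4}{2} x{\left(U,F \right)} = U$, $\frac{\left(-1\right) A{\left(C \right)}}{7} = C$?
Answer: $- \frac{20196167}{8220} \approx -2457.0$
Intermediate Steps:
$A{\left(C \right)} = - 7 C$
$x{\left(U,F \right)} = \frac{U}{2}$
$s = -43$
$h{\left(S,V \right)} = \frac{- \frac{1}{2} + V}{6 \left(-43 + S\right)}$ ($h{\left(S,V \right)} = \frac{\left(V + \frac{1}{2} \left(-1\right)\right) \frac{1}{S - 43}}{6} = \frac{\left(V - \frac{1}{2}\right) \frac{1}{-43 + S}}{6} = \frac{\left(- \frac{1}{2} + V\right) \frac{1}{-43 + S}}{6} = \frac{\frac{1}{-43 + S} \left(- \frac{1}{2} + V\right)}{6} = \frac{- \frac{1}{2} + V}{6 \left(-43 + S\right)}$)
$h{\left(M{\left(12,4 A{\left(-2 \right)} \right)},187 \right)} - 2457 = \frac{-1 + 2 \cdot 187}{12 \left(-43 + 13 \cdot 4 \left(\left(-7\right) \left(-2\right)\right)\right)} - 2457 = \frac{-1 + 374}{12 \left(-43 + 13 \cdot 4 \cdot 14\right)} - 2457 = \frac{1}{12} \frac{1}{-43 + 13 \cdot 56} \cdot 373 - 2457 = \frac{1}{12} \frac{1}{-43 + 728} \cdot 373 - 2457 = \frac{1}{12} \cdot \frac{1}{685} \cdot 373 - 2457 = \frac{373}{8220} - 2457 = - \frac{20196167}{8220}$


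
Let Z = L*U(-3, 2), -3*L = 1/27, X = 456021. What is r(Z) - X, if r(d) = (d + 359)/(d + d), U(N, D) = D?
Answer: -1853161/4 ≈ -4.6329e+5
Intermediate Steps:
L = -1/81 (L = -⅓/27 = -⅓*1/27 = -1/81 ≈ -0.012346)
Z = -2/81 (Z = -1/81*2 = -2/81 ≈ -0.024691)
r(d) = (359 + d)/(2*d) (r(d) = (359 + d)/((2*d)) = (359 + d)*(1/(2*d)) = (359 + d)/(2*d))
r(Z) - X = (359 - 2/81)/(2*(-2/81)) - 1*456021 = (½)*(-81/2)*(29077/81) - 456021 = -29077/4 - 456021 = -1853161/4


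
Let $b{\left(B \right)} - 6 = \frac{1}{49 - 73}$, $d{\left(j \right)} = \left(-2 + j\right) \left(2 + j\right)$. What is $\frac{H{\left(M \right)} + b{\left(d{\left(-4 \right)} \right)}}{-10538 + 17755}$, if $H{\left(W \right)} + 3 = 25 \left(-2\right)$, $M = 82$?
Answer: $- \frac{1129}{173208} \approx -0.0065182$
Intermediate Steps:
$H{\left(W \right)} = -53$ ($H{\left(W \right)} = -3 + 25 \left(-2\right) = -3 - 50 = -53$)
$b{\left(B \right)} = \frac{143}{24}$ ($b{\left(B \right)} = 6 + \frac{1}{49 - 73} = 6 + \frac{1}{-24} = 6 - \frac{1}{24} = \frac{143}{24}$)
$\frac{H{\left(M \right)} + b{\left(d{\left(-4 \right)} \right)}}{-10538 + 17755} = \frac{-53 + \frac{143}{24}}{-10538 + 17755} = - \frac{1129}{24 \cdot 7217} = \left(- \frac{1129}{24}\right) \frac{1}{7217} = - \frac{1129}{173208}$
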